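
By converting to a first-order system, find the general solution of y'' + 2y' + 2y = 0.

Let x_1 = y, x_2 = y'. Then x_1' = x_2 and x_2' = -2x_1 - 2x_2.
A = [[0,1],[-2,-2]]; det(A-λI) = λ^2 + 2λ + 2.
Eigenvalues λ = -1 ± i.

y(t) = C_1e^(-t)cos(t) + C_2e^(-t)sin(t)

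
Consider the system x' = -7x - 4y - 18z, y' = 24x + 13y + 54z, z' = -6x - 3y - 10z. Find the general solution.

Coefficient matrix A = [[-7, -4, -18], [24, 13, 54], [-6, -3, -10]].
det(A - λI) = 0 gives eigenvalues λ = 1, -1, -4.
For λ=1: eigenvector (1,-2,0).
For λ=-1: eigenvector (-3,9,-1).
For λ=-4: eigenvector (2,-6,1).
General solution: C_1e^(t)(1,-2,0) + C_2e^(-t)(-3,9,-1) + C_3e^(-4t)(2,-6,1).

x(t) = C_1e^(t) - 3C_2e^(-t) + 2C_3e^(-4t), y(t) = -2C_1e^(t) + 9C_2e^(-t) - 6C_3e^(-4t), z(t) = -C_2e^(-t) + C_3e^(-4t)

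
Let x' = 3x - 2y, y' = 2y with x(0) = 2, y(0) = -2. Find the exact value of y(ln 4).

A = [[3,-2],[0,2]]; eigenvalues λ = 3, 2.
Eigenvectors: (-1,0) for λ=3, (-2,-1) for λ=2.
From the initial condition, c_1 = -6, c_2 = 2.
y(ln 4) = (-6)(4^3)(0) + (2)(4^2)(-1) = -32.

-32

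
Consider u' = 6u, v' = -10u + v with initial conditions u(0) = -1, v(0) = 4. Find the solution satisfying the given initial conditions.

u(t) = -e^(6t), v(t) = 2e^(6t) + 2e^(t)

Coefficient matrix A = [[6, 0], [-10, 1]].
Characteristic polynomial det(A - λI) = λ^2 - 7λ + 6 = 0.
Eigenvalues λ = 1, 6.
For λ=1: (A-λI) row 1 is [5, 0], so an eigenvector is (0, 1).
For λ=6: (A-λI) row 2 is [-10, -5], so an eigenvector is (1, -2).
General solution: K_1e^(t)(0,1) + K_2e^(6t)(1,-2).
Applying u(0)=-1, v(0)=4 gives K_1=2, K_2=-1.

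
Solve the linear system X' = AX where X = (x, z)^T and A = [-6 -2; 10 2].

Coefficient matrix A = [[-6, -2], [10, 2]].
Characteristic polynomial det(A - λI) = λ^2 + 4λ + 8 = 0.
Eigenvalues λ = -2 ± 2i (complex conjugate pair).
For λ=-2+2i: an eigenvector is (1,-2) - i(0,1) = (1, -2 - i).
A real fundamental pair from Re and Im of e^((-2+2i)t)v: X_1 = e^(-2t)(cos(2t)·(1,-2) + sin(2t)·(0,1)), X_2 = e^(-2t)(sin(2t)·(1,-2) - cos(2t)·(0,1)).
General solution: K_1X_1 + K_2X_2.

x(t) = K_1e^(-2t)cos(2t) + K_2e^(-2t)sin(2t), z(t) = K_1e^(-2t)sin(2t) - 2K_1e^(-2t)cos(2t) - 2K_2e^(-2t)sin(2t) - K_2e^(-2t)cos(2t)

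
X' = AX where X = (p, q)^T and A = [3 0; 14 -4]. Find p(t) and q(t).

Coefficient matrix A = [[3, 0], [14, -4]].
Characteristic polynomial det(A - λI) = λ^2 + λ - 12 = 0.
Eigenvalues λ = -4, 3.
For λ=-4: (A-λI) row 1 is [7, 0], so an eigenvector is (0, -1).
For λ=3: (A-λI) row 2 is [14, -7], so an eigenvector is (-1, -2).
General solution: C_1e^(-4t)(0,-1) + C_2e^(3t)(-1,-2).

p(t) = -C_2e^(3t), q(t) = -C_1e^(-4t) - 2C_2e^(3t)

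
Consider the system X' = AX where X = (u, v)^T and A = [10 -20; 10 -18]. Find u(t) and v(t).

u(t) = -K_1e^(-4t)sin(2t) - 3K_1e^(-4t)cos(2t) - 3K_2e^(-4t)sin(2t) + K_2e^(-4t)cos(2t), v(t) = -K_1e^(-4t)sin(2t) - 2K_1e^(-4t)cos(2t) - 2K_2e^(-4t)sin(2t) + K_2e^(-4t)cos(2t)

Coefficient matrix A = [[10, -20], [10, -18]].
Characteristic polynomial det(A - λI) = λ^2 + 8λ + 20 = 0.
Eigenvalues λ = -4 ± 2i (complex conjugate pair).
For λ=-4+2i: an eigenvector is (-3,-2) - i(-1,-1) = (-3 + i, -2 + i).
A real fundamental pair from Re and Im of e^((-4+2i)t)v: X_1 = e^(-4t)(cos(2t)·(-3,-2) + sin(2t)·(-1,-1)), X_2 = e^(-4t)(sin(2t)·(-3,-2) - cos(2t)·(-1,-1)).
General solution: K_1X_1 + K_2X_2.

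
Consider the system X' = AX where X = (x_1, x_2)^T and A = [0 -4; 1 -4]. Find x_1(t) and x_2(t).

x_1(t) = -2C_1e^(-2t) - 2C_2te^(-2t) + 3C_2e^(-2t), x_2(t) = -C_1e^(-2t) - C_2te^(-2t) + 2C_2e^(-2t)

Coefficient matrix A = [[0, -4], [1, -4]].
Characteristic polynomial det(A - λI) = λ^2 + 4λ + 4 = 0.
Single eigenvalue λ = -2 with algebraic multiplicity 2.
Eigenvector v = (-2,-1); generalized eigenvector w with (A-λI)w=v is (3,2).
General solution: e^(-2t)[C_1·v + C_2·(t·v + w)].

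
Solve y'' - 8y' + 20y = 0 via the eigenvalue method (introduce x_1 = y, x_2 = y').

y(t) = K_1e^(4t)cos(2t) + K_2e^(4t)sin(2t)

Let x_1 = y, x_2 = y'. Then x_1' = x_2 and x_2' = -20x_1 + 8x_2.
A = [[0,1],[-20,8]]; det(A-λI) = λ^2 - 8λ + 20.
Eigenvalues λ = 4 ± 2i.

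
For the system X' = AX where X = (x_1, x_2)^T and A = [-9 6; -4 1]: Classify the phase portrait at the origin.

A = [[-9,6],[-4,1]]; det(A-λI) = λ^2 + 8λ + 15.
λ = -3, -5: both negative.

stable node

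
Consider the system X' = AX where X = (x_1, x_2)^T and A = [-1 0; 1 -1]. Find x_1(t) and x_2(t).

Coefficient matrix A = [[-1, 0], [1, -1]].
Characteristic polynomial det(A - λI) = λ^2 + 2λ + 1 = 0.
Single eigenvalue λ = -1 with algebraic multiplicity 2.
Eigenvector v = (0,-1); generalized eigenvector w with (A-λI)w=v is (-1,1).
General solution: e^(-t)[K_1·v + K_2·(t·v + w)].

x_1(t) = -K_2e^(-t), x_2(t) = -K_1e^(-t) - K_2te^(-t) + K_2e^(-t)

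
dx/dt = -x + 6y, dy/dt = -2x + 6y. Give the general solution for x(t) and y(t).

Coefficient matrix A = [[-1, 6], [-2, 6]].
Characteristic polynomial det(A - λI) = λ^2 - 5λ + 6 = 0.
Eigenvalues λ = 2, 3.
For λ=2: (A-λI) row 1 is [-3, 6], so an eigenvector is (-2, -1).
For λ=3: (A-λI) row 1 is [-4, 6], so an eigenvector is (3, 2).
General solution: C_1e^(2t)(-2,-1) + C_2e^(3t)(3,2).

x(t) = -2C_1e^(2t) + 3C_2e^(3t), y(t) = -C_1e^(2t) + 2C_2e^(3t)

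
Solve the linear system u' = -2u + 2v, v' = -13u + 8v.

Coefficient matrix A = [[-2, 2], [-13, 8]].
Characteristic polynomial det(A - λI) = λ^2 - 6λ + 10 = 0.
Eigenvalues λ = 3 ± i (complex conjugate pair).
For λ=3+i: an eigenvector is (1,2) - i(-1,-3) = (1 + i, 2 + 3i).
A real fundamental pair from Re and Im of e^((3+i)t)v: X_1 = e^(3t)(cos(t)·(1,2) + sin(t)·(-1,-3)), X_2 = e^(3t)(sin(t)·(1,2) - cos(t)·(-1,-3)).
General solution: c_1X_1 + c_2X_2.

u(t) = -c_1e^(3t)sin(t) + c_1e^(3t)cos(t) + c_2e^(3t)sin(t) + c_2e^(3t)cos(t), v(t) = -3c_1e^(3t)sin(t) + 2c_1e^(3t)cos(t) + 2c_2e^(3t)sin(t) + 3c_2e^(3t)cos(t)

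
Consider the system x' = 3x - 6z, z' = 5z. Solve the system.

Coefficient matrix A = [[3, -6], [0, 5]].
Characteristic polynomial det(A - λI) = λ^2 - 8λ + 15 = 0.
Eigenvalues λ = 3, 5.
For λ=3: (A-λI) row 1 is [0, -6], so an eigenvector is (1, 0).
For λ=5: (A-λI) row 1 is [-2, -6], so an eigenvector is (3, -1).
General solution: K_1e^(3t)(1,0) + K_2e^(5t)(3,-1).

x(t) = K_1e^(3t) + 3K_2e^(5t), z(t) = -K_2e^(5t)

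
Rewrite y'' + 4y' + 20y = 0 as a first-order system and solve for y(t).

y(t) = c_1e^(-2t)cos(4t) + c_2e^(-2t)sin(4t)

Let x_1 = y, x_2 = y'. Then x_1' = x_2 and x_2' = -20x_1 - 4x_2.
A = [[0,1],[-20,-4]]; det(A-λI) = λ^2 + 4λ + 20.
Eigenvalues λ = -2 ± 4i.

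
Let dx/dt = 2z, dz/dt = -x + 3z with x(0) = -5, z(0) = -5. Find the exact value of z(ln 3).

-45

A = [[0,2],[-1,3]]; eigenvalues λ = 2, 1.
Eigenvectors: (-1,-1) for λ=2, (2,1) for λ=1.
From the initial condition, c_1 = 5, c_2 = 0.
z(ln 3) = (5)(3^2)(-1) + (0)(3^1)(1) = -45.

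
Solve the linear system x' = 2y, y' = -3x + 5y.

x(t) = 2C_1e^(3t) + C_2e^(2t), y(t) = 3C_1e^(3t) + C_2e^(2t)

Coefficient matrix A = [[0, 2], [-3, 5]].
Characteristic polynomial det(A - λI) = λ^2 - 5λ + 6 = 0.
Eigenvalues λ = 3, 2.
For λ=3: (A-λI) row 1 is [-3, 2], so an eigenvector is (2, 3).
For λ=2: (A-λI) row 1 is [-2, 2], so an eigenvector is (1, 1).
General solution: C_1e^(3t)(2,3) + C_2e^(2t)(1,1).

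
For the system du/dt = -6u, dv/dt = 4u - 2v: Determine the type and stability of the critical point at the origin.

A = [[-6,0],[4,-2]]; det(A-λI) = λ^2 + 8λ + 12.
λ = -6, -2: both negative.

stable node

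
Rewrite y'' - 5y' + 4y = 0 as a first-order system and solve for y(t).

y(t) = K_1e^(4t) + K_2e^(t)

Let x_1 = y, x_2 = y'. Then x_1' = x_2 and x_2' = -4x_1 + 5x_2.
A = [[0,1],[-4,5]]; det(A-λI) = λ^2 - 5λ + 4.
Eigenvalues λ = 4, 1 with eigenvectors (1,4), (1,1).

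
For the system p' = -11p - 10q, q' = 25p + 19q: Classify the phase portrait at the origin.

A = [[-11,-10],[25,19]]; det(A-λI) = λ^2 - 8λ + 41.
λ = 4 ± 5i: positive real part.

unstable spiral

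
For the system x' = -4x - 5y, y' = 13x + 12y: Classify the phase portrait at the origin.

A = [[-4,-5],[13,12]]; det(A-λI) = λ^2 - 8λ + 17.
λ = 4 ± i: positive real part.

unstable spiral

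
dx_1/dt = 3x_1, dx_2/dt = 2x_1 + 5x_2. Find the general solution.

x_1(t) = C_1e^(3t), x_2(t) = -C_1e^(3t) + C_2e^(5t)

Coefficient matrix A = [[3, 0], [2, 5]].
Characteristic polynomial det(A - λI) = λ^2 - 8λ + 15 = 0.
Eigenvalues λ = 3, 5.
For λ=3: (A-λI) row 2 is [2, 2], so an eigenvector is (1, -1).
For λ=5: (A-λI) row 1 is [-2, 0], so an eigenvector is (0, 1).
General solution: C_1e^(3t)(1,-1) + C_2e^(5t)(0,1).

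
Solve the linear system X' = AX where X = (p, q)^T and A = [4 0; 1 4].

Coefficient matrix A = [[4, 0], [1, 4]].
Characteristic polynomial det(A - λI) = λ^2 - 8λ + 16 = 0.
Single eigenvalue λ = 4 with algebraic multiplicity 2.
Eigenvector v = (0,1); generalized eigenvector w with (A-λI)w=v is (1,-3).
General solution: e^(4t)[C_1·v + C_2·(t·v + w)].

p(t) = C_2e^(4t), q(t) = C_1e^(4t) + C_2te^(4t) - 3C_2e^(4t)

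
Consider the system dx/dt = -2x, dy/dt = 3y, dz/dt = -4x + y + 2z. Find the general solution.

x(t) = K_1e^(-2t), y(t) = K_2e^(3t), z(t) = K_1e^(-2t) + K_2e^(3t) + K_3e^(2t)

Coefficient matrix A = [[-2, 0, 0], [0, 3, 0], [-4, 1, 2]].
det(A - λI) = 0 gives eigenvalues λ = -2, 3, 2.
For λ=-2: eigenvector (1,0,1).
For λ=3: eigenvector (0,1,1).
For λ=2: eigenvector (0,0,1).
General solution: K_1e^(-2t)(1,0,1) + K_2e^(3t)(0,1,1) + K_3e^(2t)(0,0,1).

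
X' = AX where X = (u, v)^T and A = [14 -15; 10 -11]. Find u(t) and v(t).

u(t) = -3K_1e^(4t) - K_2e^(-t), v(t) = -2K_1e^(4t) - K_2e^(-t)

Coefficient matrix A = [[14, -15], [10, -11]].
Characteristic polynomial det(A - λI) = λ^2 - 3λ - 4 = 0.
Eigenvalues λ = 4, -1.
For λ=4: (A-λI) row 1 is [10, -15], so an eigenvector is (-3, -2).
For λ=-1: (A-λI) row 1 is [15, -15], so an eigenvector is (-1, -1).
General solution: K_1e^(4t)(-3,-2) + K_2e^(-t)(-1,-1).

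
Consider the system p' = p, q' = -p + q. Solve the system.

Coefficient matrix A = [[1, 0], [-1, 1]].
Characteristic polynomial det(A - λI) = λ^2 - 2λ + 1 = 0.
Single eigenvalue λ = 1 with algebraic multiplicity 2.
Eigenvector v = (0,1); generalized eigenvector w with (A-λI)w=v is (-1,-2).
General solution: e^(t)[c_1·v + c_2·(t·v + w)].

p(t) = -c_2e^(t), q(t) = c_1e^(t) + c_2te^(t) - 2c_2e^(t)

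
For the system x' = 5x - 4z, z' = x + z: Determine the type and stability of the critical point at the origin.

unstable improper node

A = [[5,-4],[1,1]]; det(A-λI) = λ^2 - 6λ + 9.
repeated λ = 3 with a single eigenvector.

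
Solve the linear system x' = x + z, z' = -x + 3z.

Coefficient matrix A = [[1, 1], [-1, 3]].
Characteristic polynomial det(A - λI) = λ^2 - 4λ + 4 = 0.
Single eigenvalue λ = 2 with algebraic multiplicity 2.
Eigenvector v = (1,1); generalized eigenvector w with (A-λI)w=v is (-3,-2).
General solution: e^(2t)[c_1·v + c_2·(t·v + w)].

x(t) = c_1e^(2t) + c_2te^(2t) - 3c_2e^(2t), z(t) = c_1e^(2t) + c_2te^(2t) - 2c_2e^(2t)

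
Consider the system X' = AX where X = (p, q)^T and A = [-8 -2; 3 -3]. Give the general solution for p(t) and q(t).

Coefficient matrix A = [[-8, -2], [3, -3]].
Characteristic polynomial det(A - λI) = λ^2 + 11λ + 30 = 0.
Eigenvalues λ = -6, -5.
For λ=-6: (A-λI) row 1 is [-2, -2], so an eigenvector is (1, -1).
For λ=-5: (A-λI) row 1 is [-3, -2], so an eigenvector is (-2, 3).
General solution: c_1e^(-6t)(1,-1) + c_2e^(-5t)(-2,3).

p(t) = c_1e^(-6t) - 2c_2e^(-5t), q(t) = -c_1e^(-6t) + 3c_2e^(-5t)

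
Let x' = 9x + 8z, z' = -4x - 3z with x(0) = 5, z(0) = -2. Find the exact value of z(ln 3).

-726

A = [[9,8],[-4,-3]]; eigenvalues λ = 1, 5.
Eigenvectors: (1,-1) for λ=1, (-2,1) for λ=5.
From the initial condition, c_1 = -1, c_2 = -3.
z(ln 3) = (-1)(3^1)(-1) + (-3)(3^5)(1) = -726.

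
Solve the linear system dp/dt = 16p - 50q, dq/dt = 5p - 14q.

Coefficient matrix A = [[16, -50], [5, -14]].
Characteristic polynomial det(A - λI) = λ^2 - 2λ + 26 = 0.
Eigenvalues λ = 1 ± 5i (complex conjugate pair).
For λ=1+5i: an eigenvector is (3,1) - i(-1,0) = (3 + i, 1).
A real fundamental pair from Re and Im of e^((1+5i)t)v: X_1 = e^(t)(cos(5t)·(3,1) + sin(5t)·(-1,0)), X_2 = e^(t)(sin(5t)·(3,1) - cos(5t)·(-1,0)).
General solution: c_1X_1 + c_2X_2.

p(t) = -c_1e^(t)sin(5t) + 3c_1e^(t)cos(5t) + 3c_2e^(t)sin(5t) + c_2e^(t)cos(5t), q(t) = c_1e^(t)cos(5t) + c_2e^(t)sin(5t)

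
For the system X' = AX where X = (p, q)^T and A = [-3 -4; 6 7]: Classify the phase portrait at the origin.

unstable node

A = [[-3,-4],[6,7]]; det(A-λI) = λ^2 - 4λ + 3.
λ = 3, 1: both positive.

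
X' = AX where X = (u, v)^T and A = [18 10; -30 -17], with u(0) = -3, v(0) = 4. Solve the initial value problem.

u(t) = -4e^(3t) + e^(-2t), v(t) = 6e^(3t) - 2e^(-2t)

Coefficient matrix A = [[18, 10], [-30, -17]].
Characteristic polynomial det(A - λI) = λ^2 - λ - 6 = 0.
Eigenvalues λ = 3, -2.
For λ=3: (A-λI) row 1 is [15, 10], so an eigenvector is (-2, 3).
For λ=-2: (A-λI) row 1 is [20, 10], so an eigenvector is (-1, 2).
General solution: c_1e^(3t)(-2,3) + c_2e^(-2t)(-1,2).
Applying u(0)=-3, v(0)=4 gives c_1=2, c_2=-1.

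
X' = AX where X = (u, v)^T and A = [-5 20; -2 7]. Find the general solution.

Coefficient matrix A = [[-5, 20], [-2, 7]].
Characteristic polynomial det(A - λI) = λ^2 - 2λ + 5 = 0.
Eigenvalues λ = 1 ± 2i (complex conjugate pair).
For λ=1+2i: an eigenvector is (-3,-1) - i(-1,0) = (-3 + i, -1).
A real fundamental pair from Re and Im of e^((1+2i)t)v: X_1 = e^(t)(cos(2t)·(-3,-1) + sin(2t)·(-1,0)), X_2 = e^(t)(sin(2t)·(-3,-1) - cos(2t)·(-1,0)).
General solution: K_1X_1 + K_2X_2.

u(t) = -K_1e^(t)sin(2t) - 3K_1e^(t)cos(2t) - 3K_2e^(t)sin(2t) + K_2e^(t)cos(2t), v(t) = -K_1e^(t)cos(2t) - K_2e^(t)sin(2t)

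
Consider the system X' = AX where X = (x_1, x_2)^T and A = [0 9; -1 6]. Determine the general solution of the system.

Coefficient matrix A = [[0, 9], [-1, 6]].
Characteristic polynomial det(A - λI) = λ^2 - 6λ + 9 = 0.
Single eigenvalue λ = 3 with algebraic multiplicity 2.
Eigenvector v = (3,1); generalized eigenvector w with (A-λI)w=v is (-1,0).
General solution: e^(3t)[c_1·v + c_2·(t·v + w)].

x_1(t) = 3c_1e^(3t) + 3c_2te^(3t) - c_2e^(3t), x_2(t) = c_1e^(3t) + c_2te^(3t)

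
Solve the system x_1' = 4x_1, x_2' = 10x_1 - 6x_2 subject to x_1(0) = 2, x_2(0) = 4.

x_1(t) = 2e^(4t), x_2(t) = 2e^(4t) + 2e^(-6t)

Coefficient matrix A = [[4, 0], [10, -6]].
Characteristic polynomial det(A - λI) = λ^2 + 2λ - 24 = 0.
Eigenvalues λ = -6, 4.
For λ=-6: (A-λI) row 1 is [10, 0], so an eigenvector is (0, -1).
For λ=4: (A-λI) row 2 is [10, -10], so an eigenvector is (1, 1).
General solution: K_1e^(-6t)(0,-1) + K_2e^(4t)(1,1).
Applying x_1(0)=2, x_2(0)=4 gives K_1=-2, K_2=2.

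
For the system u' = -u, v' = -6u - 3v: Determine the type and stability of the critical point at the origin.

A = [[-1,0],[-6,-3]]; det(A-λI) = λ^2 + 4λ + 3.
λ = -1, -3: both negative.

stable node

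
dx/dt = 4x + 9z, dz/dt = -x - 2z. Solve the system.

Coefficient matrix A = [[4, 9], [-1, -2]].
Characteristic polynomial det(A - λI) = λ^2 - 2λ + 1 = 0.
Single eigenvalue λ = 1 with algebraic multiplicity 2.
Eigenvector v = (-3,1); generalized eigenvector w with (A-λI)w=v is (-1,0).
General solution: e^(t)[K_1·v + K_2·(t·v + w)].

x(t) = -3K_1e^(t) - 3K_2te^(t) - K_2e^(t), z(t) = K_1e^(t) + K_2te^(t)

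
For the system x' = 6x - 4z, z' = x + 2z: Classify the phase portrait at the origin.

unstable improper node

A = [[6,-4],[1,2]]; det(A-λI) = λ^2 - 8λ + 16.
repeated λ = 4 with a single eigenvector.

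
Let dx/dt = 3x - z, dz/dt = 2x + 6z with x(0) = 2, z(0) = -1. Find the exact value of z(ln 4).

A = [[3,-1],[2,6]]; eigenvalues λ = 4, 5.
Eigenvectors: (1,-1) for λ=4, (1,-2) for λ=5.
From the initial condition, c_1 = 3, c_2 = -1.
z(ln 4) = (3)(4^4)(-1) + (-1)(4^5)(-2) = 1280.

1280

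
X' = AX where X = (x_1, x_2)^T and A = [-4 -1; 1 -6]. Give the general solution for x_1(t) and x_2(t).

x_1(t) = K_1e^(-5t) + K_2te^(-5t), x_2(t) = K_1e^(-5t) + K_2te^(-5t) - K_2e^(-5t)

Coefficient matrix A = [[-4, -1], [1, -6]].
Characteristic polynomial det(A - λI) = λ^2 + 10λ + 25 = 0.
Single eigenvalue λ = -5 with algebraic multiplicity 2.
Eigenvector v = (1,1); generalized eigenvector w with (A-λI)w=v is (0,-1).
General solution: e^(-5t)[K_1·v + K_2·(t·v + w)].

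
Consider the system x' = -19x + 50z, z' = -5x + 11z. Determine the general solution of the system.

x(t) = C_1e^(-4t)sin(5t) + 3C_1e^(-4t)cos(5t) + 3C_2e^(-4t)sin(5t) - C_2e^(-4t)cos(5t), z(t) = C_1e^(-4t)cos(5t) + C_2e^(-4t)sin(5t)

Coefficient matrix A = [[-19, 50], [-5, 11]].
Characteristic polynomial det(A - λI) = λ^2 + 8λ + 41 = 0.
Eigenvalues λ = -4 ± 5i (complex conjugate pair).
For λ=-4+5i: an eigenvector is (3,1) - i(1,0) = (3 - i, 1).
A real fundamental pair from Re and Im of e^((-4+5i)t)v: X_1 = e^(-4t)(cos(5t)·(3,1) + sin(5t)·(1,0)), X_2 = e^(-4t)(sin(5t)·(3,1) - cos(5t)·(1,0)).
General solution: C_1X_1 + C_2X_2.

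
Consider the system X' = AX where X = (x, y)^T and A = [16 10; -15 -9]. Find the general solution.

x(t) = -2c_1e^(t) + c_2e^(6t), y(t) = 3c_1e^(t) - c_2e^(6t)

Coefficient matrix A = [[16, 10], [-15, -9]].
Characteristic polynomial det(A - λI) = λ^2 - 7λ + 6 = 0.
Eigenvalues λ = 1, 6.
For λ=1: (A-λI) row 1 is [15, 10], so an eigenvector is (-2, 3).
For λ=6: (A-λI) row 1 is [10, 10], so an eigenvector is (1, -1).
General solution: c_1e^(t)(-2,3) + c_2e^(6t)(1,-1).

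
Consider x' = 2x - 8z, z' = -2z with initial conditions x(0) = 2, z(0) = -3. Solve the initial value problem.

Coefficient matrix A = [[2, -8], [0, -2]].
Characteristic polynomial det(A - λI) = λ^2 - 4 = 0.
Eigenvalues λ = -2, 2.
For λ=-2: (A-λI) row 1 is [4, -8], so an eigenvector is (-2, -1).
For λ=2: (A-λI) row 1 is [0, -8], so an eigenvector is (1, 0).
General solution: K_1e^(-2t)(-2,-1) + K_2e^(2t)(1,0).
Applying x(0)=2, z(0)=-3 gives K_1=3, K_2=8.

x(t) = 8e^(2t) - 6e^(-2t), z(t) = -3e^(-2t)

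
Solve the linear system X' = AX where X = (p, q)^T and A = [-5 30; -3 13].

Coefficient matrix A = [[-5, 30], [-3, 13]].
Characteristic polynomial det(A - λI) = λ^2 - 8λ + 25 = 0.
Eigenvalues λ = 4 ± 3i (complex conjugate pair).
For λ=4+3i: an eigenvector is (-3,-1) - i(-1,0) = (-3 + i, -1).
A real fundamental pair from Re and Im of e^((4+3i)t)v: X_1 = e^(4t)(cos(3t)·(-3,-1) + sin(3t)·(-1,0)), X_2 = e^(4t)(sin(3t)·(-3,-1) - cos(3t)·(-1,0)).
General solution: C_1X_1 + C_2X_2.

p(t) = -C_1e^(4t)sin(3t) - 3C_1e^(4t)cos(3t) - 3C_2e^(4t)sin(3t) + C_2e^(4t)cos(3t), q(t) = -C_1e^(4t)cos(3t) - C_2e^(4t)sin(3t)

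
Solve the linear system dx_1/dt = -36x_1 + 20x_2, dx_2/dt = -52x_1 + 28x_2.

x_1(t) = 2c_1e^(-4t)sin(4t) + c_1e^(-4t)cos(4t) + c_2e^(-4t)sin(4t) - 2c_2e^(-4t)cos(4t), x_2(t) = 3c_1e^(-4t)sin(4t) + 2c_1e^(-4t)cos(4t) + 2c_2e^(-4t)sin(4t) - 3c_2e^(-4t)cos(4t)

Coefficient matrix A = [[-36, 20], [-52, 28]].
Characteristic polynomial det(A - λI) = λ^2 + 8λ + 32 = 0.
Eigenvalues λ = -4 ± 4i (complex conjugate pair).
For λ=-4+4i: an eigenvector is (1,2) - i(2,3) = (1 - 2i, 2 - 3i).
A real fundamental pair from Re and Im of e^((-4+4i)t)v: X_1 = e^(-4t)(cos(4t)·(1,2) + sin(4t)·(2,3)), X_2 = e^(-4t)(sin(4t)·(1,2) - cos(4t)·(2,3)).
General solution: c_1X_1 + c_2X_2.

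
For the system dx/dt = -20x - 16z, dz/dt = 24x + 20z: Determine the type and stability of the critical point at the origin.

A = [[-20,-16],[24,20]]; det(A-λI) = λ^2 - 16.
λ = 4, -4: opposite signs.

saddle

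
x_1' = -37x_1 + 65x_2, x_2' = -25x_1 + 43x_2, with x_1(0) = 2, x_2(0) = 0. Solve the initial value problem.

x_1(t) = -16e^(3t)sin(5t) + 2e^(3t)cos(5t), x_2(t) = -10e^(3t)sin(5t)

Coefficient matrix A = [[-37, 65], [-25, 43]].
Characteristic polynomial det(A - λI) = λ^2 - 6λ + 34 = 0.
Eigenvalues λ = 3 ± 5i (complex conjugate pair).
For λ=3+5i: an eigenvector is (-3,-2) - i(-2,-1) = (-3 + 2i, -2 + i).
A real fundamental pair from Re and Im of e^((3+5i)t)v: X_1 = e^(3t)(cos(5t)·(-3,-2) + sin(5t)·(-2,-1)), X_2 = e^(3t)(sin(5t)·(-3,-2) - cos(5t)·(-2,-1)).
General solution: C_1X_1 + C_2X_2.
Applying x_1(0)=2, x_2(0)=0 gives C_1=2, C_2=4.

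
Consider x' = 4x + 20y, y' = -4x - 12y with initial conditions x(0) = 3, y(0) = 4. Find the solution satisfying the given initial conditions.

x(t) = 26e^(-4t)sin(4t) + 3e^(-4t)cos(4t), y(t) = -11e^(-4t)sin(4t) + 4e^(-4t)cos(4t)

Coefficient matrix A = [[4, 20], [-4, -12]].
Characteristic polynomial det(A - λI) = λ^2 + 8λ + 32 = 0.
Eigenvalues λ = -4 ± 4i (complex conjugate pair).
For λ=-4+4i: an eigenvector is (-2,1) - i(1,0) = (-2 - i, 1).
A real fundamental pair from Re and Im of e^((-4+4i)t)v: X_1 = e^(-4t)(cos(4t)·(-2,1) + sin(4t)·(1,0)), X_2 = e^(-4t)(sin(4t)·(-2,1) - cos(4t)·(1,0)).
General solution: C_1X_1 + C_2X_2.
Applying x(0)=3, y(0)=4 gives C_1=4, C_2=-11.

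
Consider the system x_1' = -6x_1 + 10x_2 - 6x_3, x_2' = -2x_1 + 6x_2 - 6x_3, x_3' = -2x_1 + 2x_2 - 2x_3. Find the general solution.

x_1(t) = 2K_1e^(-4t) + K_2e^(4t) + K_3e^(-2t), x_2(t) = K_1e^(-4t) + K_2e^(4t) + K_3e^(-2t), x_3(t) = K_1e^(-4t) + K_3e^(-2t)

Coefficient matrix A = [[-6, 10, -6], [-2, 6, -6], [-2, 2, -2]].
det(A - λI) = 0 gives eigenvalues λ = -4, 4, -2.
For λ=-4: eigenvector (2,1,1).
For λ=4: eigenvector (1,1,0).
For λ=-2: eigenvector (1,1,1).
General solution: K_1e^(-4t)(2,1,1) + K_2e^(4t)(1,1,0) + K_3e^(-2t)(1,1,1).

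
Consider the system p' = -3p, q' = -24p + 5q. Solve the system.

p(t) = -K_2e^(-3t), q(t) = -K_1e^(5t) - 3K_2e^(-3t)

Coefficient matrix A = [[-3, 0], [-24, 5]].
Characteristic polynomial det(A - λI) = λ^2 - 2λ - 15 = 0.
Eigenvalues λ = 5, -3.
For λ=5: (A-λI) row 1 is [-8, 0], so an eigenvector is (0, -1).
For λ=-3: (A-λI) row 2 is [-24, 8], so an eigenvector is (-1, -3).
General solution: K_1e^(5t)(0,-1) + K_2e^(-3t)(-1,-3).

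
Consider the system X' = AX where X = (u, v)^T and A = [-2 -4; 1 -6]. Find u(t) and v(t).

Coefficient matrix A = [[-2, -4], [1, -6]].
Characteristic polynomial det(A - λI) = λ^2 + 8λ + 16 = 0.
Single eigenvalue λ = -4 with algebraic multiplicity 2.
Eigenvector v = (-2,-1); generalized eigenvector w with (A-λI)w=v is (3,2).
General solution: e^(-4t)[c_1·v + c_2·(t·v + w)].

u(t) = -2c_1e^(-4t) - 2c_2te^(-4t) + 3c_2e^(-4t), v(t) = -c_1e^(-4t) - c_2te^(-4t) + 2c_2e^(-4t)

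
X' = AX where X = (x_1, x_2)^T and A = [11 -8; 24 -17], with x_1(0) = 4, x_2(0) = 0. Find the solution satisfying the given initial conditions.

Coefficient matrix A = [[11, -8], [24, -17]].
Characteristic polynomial det(A - λI) = λ^2 + 6λ + 5 = 0.
Eigenvalues λ = -1, -5.
For λ=-1: (A-λI) row 1 is [12, -8], so an eigenvector is (-2, -3).
For λ=-5: (A-λI) row 1 is [16, -8], so an eigenvector is (-1, -2).
General solution: c_1e^(-t)(-2,-3) + c_2e^(-5t)(-1,-2).
Applying x_1(0)=4, x_2(0)=0 gives c_1=-8, c_2=12.

x_1(t) = 16e^(-t) - 12e^(-5t), x_2(t) = 24e^(-t) - 24e^(-5t)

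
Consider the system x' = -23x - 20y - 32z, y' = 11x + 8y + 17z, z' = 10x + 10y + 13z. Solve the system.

x(t) = -2C_1e^(3t) - C_2e^(-3t) + 4C_3e^(-2t), y(t) = C_1e^(3t) + C_2e^(-3t) - C_3e^(-2t), z(t) = C_1e^(3t) - 2C_3e^(-2t)

Coefficient matrix A = [[-23, -20, -32], [11, 8, 17], [10, 10, 13]].
det(A - λI) = 0 gives eigenvalues λ = 3, -3, -2.
For λ=3: eigenvector (-2,1,1).
For λ=-3: eigenvector (-1,1,0).
For λ=-2: eigenvector (4,-1,-2).
General solution: C_1e^(3t)(-2,1,1) + C_2e^(-3t)(-1,1,0) + C_3e^(-2t)(4,-1,-2).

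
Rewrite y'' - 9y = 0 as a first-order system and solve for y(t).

Let x_1 = y, x_2 = y'. Then x_1' = x_2 and x_2' = 9x_1.
A = [[0,1],[9,0]]; det(A-λI) = λ^2 - 9.
Eigenvalues λ = -3, 3 with eigenvectors (1,-3), (1,3).

y(t) = C_1e^(-3t) + C_2e^(3t)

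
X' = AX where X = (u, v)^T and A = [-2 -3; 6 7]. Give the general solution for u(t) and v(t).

Coefficient matrix A = [[-2, -3], [6, 7]].
Characteristic polynomial det(A - λI) = λ^2 - 5λ + 4 = 0.
Eigenvalues λ = 4, 1.
For λ=4: (A-λI) row 1 is [-6, -3], so an eigenvector is (-1, 2).
For λ=1: (A-λI) row 1 is [-3, -3], so an eigenvector is (-1, 1).
General solution: c_1e^(4t)(-1,2) + c_2e^(t)(-1,1).

u(t) = -c_1e^(4t) - c_2e^(t), v(t) = 2c_1e^(4t) + c_2e^(t)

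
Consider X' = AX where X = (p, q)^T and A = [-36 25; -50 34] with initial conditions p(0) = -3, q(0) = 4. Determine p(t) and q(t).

p(t) = 41e^(-t)sin(5t) - 3e^(-t)cos(5t), q(t) = 58e^(-t)sin(5t) + 4e^(-t)cos(5t)

Coefficient matrix A = [[-36, 25], [-50, 34]].
Characteristic polynomial det(A - λI) = λ^2 + 2λ + 26 = 0.
Eigenvalues λ = -1 ± 5i (complex conjugate pair).
For λ=-1+5i: an eigenvector is (1,1) - i(-2,-3) = (1 + 2i, 1 + 3i).
A real fundamental pair from Re and Im of e^((-1+5i)t)v: X_1 = e^(-t)(cos(5t)·(1,1) + sin(5t)·(-2,-3)), X_2 = e^(-t)(sin(5t)·(1,1) - cos(5t)·(-2,-3)).
General solution: K_1X_1 + K_2X_2.
Applying p(0)=-3, q(0)=4 gives K_1=-17, K_2=7.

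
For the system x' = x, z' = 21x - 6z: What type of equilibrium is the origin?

saddle

A = [[1,0],[21,-6]]; det(A-λI) = λ^2 + 5λ - 6.
λ = 1, -6: opposite signs.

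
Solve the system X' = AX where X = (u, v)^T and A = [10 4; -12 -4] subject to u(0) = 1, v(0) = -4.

u(t) = -4e^(4t) + 5e^(2t), v(t) = 6e^(4t) - 10e^(2t)

Coefficient matrix A = [[10, 4], [-12, -4]].
Characteristic polynomial det(A - λI) = λ^2 - 6λ + 8 = 0.
Eigenvalues λ = 2, 4.
For λ=2: (A-λI) row 1 is [8, 4], so an eigenvector is (1, -2).
For λ=4: (A-λI) row 1 is [6, 4], so an eigenvector is (-2, 3).
General solution: C_1e^(2t)(1,-2) + C_2e^(4t)(-2,3).
Applying u(0)=1, v(0)=-4 gives C_1=5, C_2=2.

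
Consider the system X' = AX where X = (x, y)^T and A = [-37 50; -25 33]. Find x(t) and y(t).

Coefficient matrix A = [[-37, 50], [-25, 33]].
Characteristic polynomial det(A - λI) = λ^2 + 4λ + 29 = 0.
Eigenvalues λ = -2 ± 5i (complex conjugate pair).
For λ=-2+5i: an eigenvector is (3,2) - i(-1,-1) = (3 + i, 2 + i).
A real fundamental pair from Re and Im of e^((-2+5i)t)v: X_1 = e^(-2t)(cos(5t)·(3,2) + sin(5t)·(-1,-1)), X_2 = e^(-2t)(sin(5t)·(3,2) - cos(5t)·(-1,-1)).
General solution: C_1X_1 + C_2X_2.

x(t) = -C_1e^(-2t)sin(5t) + 3C_1e^(-2t)cos(5t) + 3C_2e^(-2t)sin(5t) + C_2e^(-2t)cos(5t), y(t) = -C_1e^(-2t)sin(5t) + 2C_1e^(-2t)cos(5t) + 2C_2e^(-2t)sin(5t) + C_2e^(-2t)cos(5t)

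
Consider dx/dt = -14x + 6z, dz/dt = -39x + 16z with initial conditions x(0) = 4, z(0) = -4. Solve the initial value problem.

Coefficient matrix A = [[-14, 6], [-39, 16]].
Characteristic polynomial det(A - λI) = λ^2 - 2λ + 10 = 0.
Eigenvalues λ = 1 ± 3i (complex conjugate pair).
For λ=1+3i: an eigenvector is (1,2) - i(-1,-3) = (1 + i, 2 + 3i).
A real fundamental pair from Re and Im of e^((1+3i)t)v: X_1 = e^(t)(cos(3t)·(1,2) + sin(3t)·(-1,-3)), X_2 = e^(t)(sin(3t)·(1,2) - cos(3t)·(-1,-3)).
General solution: c_1X_1 + c_2X_2.
Applying x(0)=4, z(0)=-4 gives c_1=16, c_2=-12.

x(t) = -28e^(t)sin(3t) + 4e^(t)cos(3t), z(t) = -72e^(t)sin(3t) - 4e^(t)cos(3t)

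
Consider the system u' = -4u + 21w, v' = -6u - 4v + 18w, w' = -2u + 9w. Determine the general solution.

Coefficient matrix A = [[-4, 0, 21], [-6, -4, 18], [-2, 0, 9]].
det(A - λI) = 0 gives eigenvalues λ = 3, -4, 2.
For λ=3: eigenvector (3,0,1).
For λ=-4: eigenvector (0,1,0).
For λ=2: eigenvector (-7,1,-2).
General solution: C_1e^(3t)(3,0,1) + C_2e^(-4t)(0,1,0) + C_3e^(2t)(-7,1,-2).

u(t) = 3C_1e^(3t) - 7C_3e^(2t), v(t) = C_2e^(-4t) + C_3e^(2t), w(t) = C_1e^(3t) - 2C_3e^(2t)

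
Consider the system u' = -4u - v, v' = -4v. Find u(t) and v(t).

u(t) = K_1e^(-4t) + K_2te^(-4t) - K_2e^(-4t), v(t) = -K_2e^(-4t)

Coefficient matrix A = [[-4, -1], [0, -4]].
Characteristic polynomial det(A - λI) = λ^2 + 8λ + 16 = 0.
Single eigenvalue λ = -4 with algebraic multiplicity 2.
Eigenvector v = (1,0); generalized eigenvector w with (A-λI)w=v is (-1,-1).
General solution: e^(-4t)[K_1·v + K_2·(t·v + w)].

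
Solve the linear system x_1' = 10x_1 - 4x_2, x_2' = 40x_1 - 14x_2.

Coefficient matrix A = [[10, -4], [40, -14]].
Characteristic polynomial det(A - λI) = λ^2 + 4λ + 20 = 0.
Eigenvalues λ = -2 ± 4i (complex conjugate pair).
For λ=-2+4i: an eigenvector is (0,-1) - i(1,3) = (0 - i, -1 - 3i).
A real fundamental pair from Re and Im of e^((-2+4i)t)v: X_1 = e^(-2t)(cos(4t)·(0,-1) + sin(4t)·(1,3)), X_2 = e^(-2t)(sin(4t)·(0,-1) - cos(4t)·(1,3)).
General solution: K_1X_1 + K_2X_2.

x_1(t) = K_1e^(-2t)sin(4t) - K_2e^(-2t)cos(4t), x_2(t) = 3K_1e^(-2t)sin(4t) - K_1e^(-2t)cos(4t) - K_2e^(-2t)sin(4t) - 3K_2e^(-2t)cos(4t)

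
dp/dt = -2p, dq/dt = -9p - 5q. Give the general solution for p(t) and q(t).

p(t) = C_1e^(-2t), q(t) = -3C_1e^(-2t) - C_2e^(-5t)

Coefficient matrix A = [[-2, 0], [-9, -5]].
Characteristic polynomial det(A - λI) = λ^2 + 7λ + 10 = 0.
Eigenvalues λ = -2, -5.
For λ=-2: (A-λI) row 2 is [-9, -3], so an eigenvector is (1, -3).
For λ=-5: (A-λI) row 1 is [3, 0], so an eigenvector is (0, -1).
General solution: C_1e^(-2t)(1,-3) + C_2e^(-5t)(0,-1).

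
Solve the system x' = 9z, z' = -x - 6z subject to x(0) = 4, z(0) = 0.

x(t) = 12te^(-3t) + 4e^(-3t), z(t) = -4te^(-3t)

Coefficient matrix A = [[0, 9], [-1, -6]].
Characteristic polynomial det(A - λI) = λ^2 + 6λ + 9 = 0.
Single eigenvalue λ = -3 with algebraic multiplicity 2.
Eigenvector v = (3,-1); generalized eigenvector w with (A-λI)w=v is (1,0).
General solution: e^(-3t)[K_1·v + K_2·(t·v + w)].
Applying x(0)=4, z(0)=0 gives K_1=0, K_2=4.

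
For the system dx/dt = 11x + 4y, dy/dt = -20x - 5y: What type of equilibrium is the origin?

A = [[11,4],[-20,-5]]; det(A-λI) = λ^2 - 6λ + 25.
λ = 3 ± 4i: positive real part.

unstable spiral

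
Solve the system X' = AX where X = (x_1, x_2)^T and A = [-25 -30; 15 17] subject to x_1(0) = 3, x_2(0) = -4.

Coefficient matrix A = [[-25, -30], [15, 17]].
Characteristic polynomial det(A - λI) = λ^2 + 8λ + 25 = 0.
Eigenvalues λ = -4 ± 3i (complex conjugate pair).
For λ=-4+3i: an eigenvector is (1,-1) - i(3,-2) = (1 - 3i, -1 + 2i).
A real fundamental pair from Re and Im of e^((-4+3i)t)v: X_1 = e^(-4t)(cos(3t)·(1,-1) + sin(3t)·(3,-2)), X_2 = e^(-4t)(sin(3t)·(1,-1) - cos(3t)·(3,-2)).
General solution: C_1X_1 + C_2X_2.
Applying x_1(0)=3, x_2(0)=-4 gives C_1=6, C_2=1.

x_1(t) = 19e^(-4t)sin(3t) + 3e^(-4t)cos(3t), x_2(t) = -13e^(-4t)sin(3t) - 4e^(-4t)cos(3t)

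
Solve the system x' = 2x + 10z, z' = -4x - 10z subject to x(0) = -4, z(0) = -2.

x(t) = -22e^(-4t)sin(2t) - 4e^(-4t)cos(2t), z(t) = 14e^(-4t)sin(2t) - 2e^(-4t)cos(2t)

Coefficient matrix A = [[2, 10], [-4, -10]].
Characteristic polynomial det(A - λI) = λ^2 + 8λ + 20 = 0.
Eigenvalues λ = -4 ± 2i (complex conjugate pair).
For λ=-4+2i: an eigenvector is (-2,1) - i(-1,1) = (-2 + i, 1 - i).
A real fundamental pair from Re and Im of e^((-4+2i)t)v: X_1 = e^(-4t)(cos(2t)·(-2,1) + sin(2t)·(-1,1)), X_2 = e^(-4t)(sin(2t)·(-2,1) - cos(2t)·(-1,1)).
General solution: c_1X_1 + c_2X_2.
Applying x(0)=-4, z(0)=-2 gives c_1=6, c_2=8.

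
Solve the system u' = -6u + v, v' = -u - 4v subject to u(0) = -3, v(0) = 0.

Coefficient matrix A = [[-6, 1], [-1, -4]].
Characteristic polynomial det(A - λI) = λ^2 + 10λ + 25 = 0.
Single eigenvalue λ = -5 with algebraic multiplicity 2.
Eigenvector v = (1,1); generalized eigenvector w with (A-λI)w=v is (-1,0).
General solution: e^(-5t)[c_1·v + c_2·(t·v + w)].
Applying u(0)=-3, v(0)=0 gives c_1=0, c_2=3.

u(t) = 3te^(-5t) - 3e^(-5t), v(t) = 3te^(-5t)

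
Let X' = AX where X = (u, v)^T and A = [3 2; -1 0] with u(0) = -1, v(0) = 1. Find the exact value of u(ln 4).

A = [[3,2],[-1,0]]; eigenvalues λ = 1, 2.
Eigenvectors: (1,-1) for λ=1, (2,-1) for λ=2.
From the initial condition, c_1 = -1, c_2 = 0.
u(ln 4) = (-1)(4^1)(1) + (0)(4^2)(2) = -4.

-4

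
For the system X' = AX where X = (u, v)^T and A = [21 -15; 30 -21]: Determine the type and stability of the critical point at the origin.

A = [[21,-15],[30,-21]]; det(A-λI) = λ^2 + 9.
λ = 0 ± 3i: zero real part.

center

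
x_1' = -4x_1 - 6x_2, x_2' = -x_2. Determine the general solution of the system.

Coefficient matrix A = [[-4, -6], [0, -1]].
Characteristic polynomial det(A - λI) = λ^2 + 5λ + 4 = 0.
Eigenvalues λ = -1, -4.
For λ=-1: (A-λI) row 1 is [-3, -6], so an eigenvector is (2, -1).
For λ=-4: (A-λI) row 1 is [0, -6], so an eigenvector is (1, 0).
General solution: C_1e^(-t)(2,-1) + C_2e^(-4t)(1,0).

x_1(t) = 2C_1e^(-t) + C_2e^(-4t), x_2(t) = -C_1e^(-t)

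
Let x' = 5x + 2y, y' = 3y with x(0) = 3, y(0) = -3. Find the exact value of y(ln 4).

-192

A = [[5,2],[0,3]]; eigenvalues λ = 3, 5.
Eigenvectors: (-1,1) for λ=3, (1,0) for λ=5.
From the initial condition, c_1 = -3, c_2 = 0.
y(ln 4) = (-3)(4^3)(1) + (0)(4^5)(0) = -192.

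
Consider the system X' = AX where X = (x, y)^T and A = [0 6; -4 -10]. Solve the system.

x(t) = 3c_1e^(-4t) - c_2e^(-6t), y(t) = -2c_1e^(-4t) + c_2e^(-6t)

Coefficient matrix A = [[0, 6], [-4, -10]].
Characteristic polynomial det(A - λI) = λ^2 + 10λ + 24 = 0.
Eigenvalues λ = -4, -6.
For λ=-4: (A-λI) row 1 is [4, 6], so an eigenvector is (3, -2).
For λ=-6: (A-λI) row 1 is [6, 6], so an eigenvector is (-1, 1).
General solution: c_1e^(-4t)(3,-2) + c_2e^(-6t)(-1,1).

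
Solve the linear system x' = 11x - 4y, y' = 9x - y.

Coefficient matrix A = [[11, -4], [9, -1]].
Characteristic polynomial det(A - λI) = λ^2 - 10λ + 25 = 0.
Single eigenvalue λ = 5 with algebraic multiplicity 2.
Eigenvector v = (2,3); generalized eigenvector w with (A-λI)w=v is (-1,-2).
General solution: e^(5t)[c_1·v + c_2·(t·v + w)].

x(t) = 2c_1e^(5t) + 2c_2te^(5t) - c_2e^(5t), y(t) = 3c_1e^(5t) + 3c_2te^(5t) - 2c_2e^(5t)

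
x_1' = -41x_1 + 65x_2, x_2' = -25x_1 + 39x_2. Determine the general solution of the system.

x_1(t) = 2K_1e^(-t)sin(5t) + 3K_1e^(-t)cos(5t) + 3K_2e^(-t)sin(5t) - 2K_2e^(-t)cos(5t), x_2(t) = K_1e^(-t)sin(5t) + 2K_1e^(-t)cos(5t) + 2K_2e^(-t)sin(5t) - K_2e^(-t)cos(5t)

Coefficient matrix A = [[-41, 65], [-25, 39]].
Characteristic polynomial det(A - λI) = λ^2 + 2λ + 26 = 0.
Eigenvalues λ = -1 ± 5i (complex conjugate pair).
For λ=-1+5i: an eigenvector is (3,2) - i(2,1) = (3 - 2i, 2 - i).
A real fundamental pair from Re and Im of e^((-1+5i)t)v: X_1 = e^(-t)(cos(5t)·(3,2) + sin(5t)·(2,1)), X_2 = e^(-t)(sin(5t)·(3,2) - cos(5t)·(2,1)).
General solution: K_1X_1 + K_2X_2.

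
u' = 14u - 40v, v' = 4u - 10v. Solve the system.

Coefficient matrix A = [[14, -40], [4, -10]].
Characteristic polynomial det(A - λI) = λ^2 - 4λ + 20 = 0.
Eigenvalues λ = 2 ± 4i (complex conjugate pair).
For λ=2+4i: an eigenvector is (-1,0) - i(-3,-1) = (-1 + 3i, 0 + i).
A real fundamental pair from Re and Im of e^((2+4i)t)v: X_1 = e^(2t)(cos(4t)·(-1,0) + sin(4t)·(-3,-1)), X_2 = e^(2t)(sin(4t)·(-1,0) - cos(4t)·(-3,-1)).
General solution: K_1X_1 + K_2X_2.

u(t) = -3K_1e^(2t)sin(4t) - K_1e^(2t)cos(4t) - K_2e^(2t)sin(4t) + 3K_2e^(2t)cos(4t), v(t) = -K_1e^(2t)sin(4t) + K_2e^(2t)cos(4t)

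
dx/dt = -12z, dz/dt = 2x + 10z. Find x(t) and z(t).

Coefficient matrix A = [[0, -12], [2, 10]].
Characteristic polynomial det(A - λI) = λ^2 - 10λ + 24 = 0.
Eigenvalues λ = 6, 4.
For λ=6: (A-λI) row 1 is [-6, -12], so an eigenvector is (-2, 1).
For λ=4: (A-λI) row 1 is [-4, -12], so an eigenvector is (3, -1).
General solution: c_1e^(6t)(-2,1) + c_2e^(4t)(3,-1).

x(t) = -2c_1e^(6t) + 3c_2e^(4t), z(t) = c_1e^(6t) - c_2e^(4t)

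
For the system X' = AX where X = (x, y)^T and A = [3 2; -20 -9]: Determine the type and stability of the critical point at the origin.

stable spiral

A = [[3,2],[-20,-9]]; det(A-λI) = λ^2 + 6λ + 13.
λ = -3 ± 2i: negative real part.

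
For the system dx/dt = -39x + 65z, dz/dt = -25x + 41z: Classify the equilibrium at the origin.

A = [[-39,65],[-25,41]]; det(A-λI) = λ^2 - 2λ + 26.
λ = 1 ± 5i: positive real part.

unstable spiral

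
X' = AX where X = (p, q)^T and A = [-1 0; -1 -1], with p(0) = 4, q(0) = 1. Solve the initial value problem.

p(t) = 4e^(-t), q(t) = -4te^(-t) + e^(-t)

Coefficient matrix A = [[-1, 0], [-1, -1]].
Characteristic polynomial det(A - λI) = λ^2 + 2λ + 1 = 0.
Single eigenvalue λ = -1 with algebraic multiplicity 2.
Eigenvector v = (0,1); generalized eigenvector w with (A-λI)w=v is (-1,-1).
General solution: e^(-t)[C_1·v + C_2·(t·v + w)].
Applying p(0)=4, q(0)=1 gives C_1=-3, C_2=-4.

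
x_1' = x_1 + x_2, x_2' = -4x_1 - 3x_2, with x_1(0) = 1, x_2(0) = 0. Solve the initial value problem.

x_1(t) = 2te^(-t) + e^(-t), x_2(t) = -4te^(-t)

Coefficient matrix A = [[1, 1], [-4, -3]].
Characteristic polynomial det(A - λI) = λ^2 + 2λ + 1 = 0.
Single eigenvalue λ = -1 with algebraic multiplicity 2.
Eigenvector v = (-1,2); generalized eigenvector w with (A-λI)w=v is (0,-1).
General solution: e^(-t)[C_1·v + C_2·(t·v + w)].
Applying x_1(0)=1, x_2(0)=0 gives C_1=-1, C_2=-2.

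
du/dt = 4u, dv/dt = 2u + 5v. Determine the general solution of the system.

Coefficient matrix A = [[4, 0], [2, 5]].
Characteristic polynomial det(A - λI) = λ^2 - 9λ + 20 = 0.
Eigenvalues λ = 5, 4.
For λ=5: (A-λI) row 1 is [-1, 0], so an eigenvector is (0, 1).
For λ=4: (A-λI) row 2 is [2, 1], so an eigenvector is (-1, 2).
General solution: K_1e^(5t)(0,1) + K_2e^(4t)(-1,2).

u(t) = -K_2e^(4t), v(t) = K_1e^(5t) + 2K_2e^(4t)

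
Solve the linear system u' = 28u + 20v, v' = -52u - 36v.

u(t) = 2C_1e^(-4t)sin(4t) - C_1e^(-4t)cos(4t) - C_2e^(-4t)sin(4t) - 2C_2e^(-4t)cos(4t), v(t) = -3C_1e^(-4t)sin(4t) + 2C_1e^(-4t)cos(4t) + 2C_2e^(-4t)sin(4t) + 3C_2e^(-4t)cos(4t)

Coefficient matrix A = [[28, 20], [-52, -36]].
Characteristic polynomial det(A - λI) = λ^2 + 8λ + 32 = 0.
Eigenvalues λ = -4 ± 4i (complex conjugate pair).
For λ=-4+4i: an eigenvector is (-1,2) - i(2,-3) = (-1 - 2i, 2 + 3i).
A real fundamental pair from Re and Im of e^((-4+4i)t)v: X_1 = e^(-4t)(cos(4t)·(-1,2) + sin(4t)·(2,-3)), X_2 = e^(-4t)(sin(4t)·(-1,2) - cos(4t)·(2,-3)).
General solution: C_1X_1 + C_2X_2.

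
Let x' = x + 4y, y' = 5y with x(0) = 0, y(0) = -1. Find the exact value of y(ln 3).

-243

A = [[1,4],[0,5]]; eigenvalues λ = 1, 5.
Eigenvectors: (-1,0) for λ=1, (1,1) for λ=5.
From the initial condition, c_1 = -1, c_2 = -1.
y(ln 3) = (-1)(3^1)(0) + (-1)(3^5)(1) = -243.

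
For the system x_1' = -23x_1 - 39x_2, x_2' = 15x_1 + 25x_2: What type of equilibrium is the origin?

A = [[-23,-39],[15,25]]; det(A-λI) = λ^2 - 2λ + 10.
λ = 1 ± 3i: positive real part.

unstable spiral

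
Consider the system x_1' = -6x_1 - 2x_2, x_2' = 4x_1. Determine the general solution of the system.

x_1(t) = -c_1e^(-4t) + c_2e^(-2t), x_2(t) = c_1e^(-4t) - 2c_2e^(-2t)

Coefficient matrix A = [[-6, -2], [4, 0]].
Characteristic polynomial det(A - λI) = λ^2 + 6λ + 8 = 0.
Eigenvalues λ = -4, -2.
For λ=-4: (A-λI) row 1 is [-2, -2], so an eigenvector is (-1, 1).
For λ=-2: (A-λI) row 1 is [-4, -2], so an eigenvector is (1, -2).
General solution: c_1e^(-4t)(-1,1) + c_2e^(-2t)(1,-2).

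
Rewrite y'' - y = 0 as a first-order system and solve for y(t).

y(t) = K_1e^(-t) + K_2e^(t)

Let x_1 = y, x_2 = y'. Then x_1' = x_2 and x_2' = x_1.
A = [[0,1],[1,0]]; det(A-λI) = λ^2 - 1.
Eigenvalues λ = -1, 1 with eigenvectors (1,-1), (1,1).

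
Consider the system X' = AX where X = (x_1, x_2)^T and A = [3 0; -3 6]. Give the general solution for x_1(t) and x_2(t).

x_1(t) = C_1e^(3t), x_2(t) = C_1e^(3t) - C_2e^(6t)

Coefficient matrix A = [[3, 0], [-3, 6]].
Characteristic polynomial det(A - λI) = λ^2 - 9λ + 18 = 0.
Eigenvalues λ = 3, 6.
For λ=3: (A-λI) row 2 is [-3, 3], so an eigenvector is (1, 1).
For λ=6: (A-λI) row 1 is [-3, 0], so an eigenvector is (0, -1).
General solution: C_1e^(3t)(1,1) + C_2e^(6t)(0,-1).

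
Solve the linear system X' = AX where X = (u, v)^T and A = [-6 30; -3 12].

u(t) = -c_1e^(3t)sin(3t) - 3c_1e^(3t)cos(3t) - 3c_2e^(3t)sin(3t) + c_2e^(3t)cos(3t), v(t) = -c_1e^(3t)cos(3t) - c_2e^(3t)sin(3t)

Coefficient matrix A = [[-6, 30], [-3, 12]].
Characteristic polynomial det(A - λI) = λ^2 - 6λ + 18 = 0.
Eigenvalues λ = 3 ± 3i (complex conjugate pair).
For λ=3+3i: an eigenvector is (-3,-1) - i(-1,0) = (-3 + i, -1).
A real fundamental pair from Re and Im of e^((3+3i)t)v: X_1 = e^(3t)(cos(3t)·(-3,-1) + sin(3t)·(-1,0)), X_2 = e^(3t)(sin(3t)·(-3,-1) - cos(3t)·(-1,0)).
General solution: c_1X_1 + c_2X_2.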